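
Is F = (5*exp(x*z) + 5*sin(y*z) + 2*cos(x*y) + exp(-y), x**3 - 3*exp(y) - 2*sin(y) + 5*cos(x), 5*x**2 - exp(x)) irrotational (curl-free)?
No, ∇×F = (0, 5*x*exp(x*z) - 10*x + 5*y*cos(y*z) + exp(x), 3*x**2 + 2*x*sin(x*y) - 5*z*cos(y*z) - 5*sin(x) + exp(-y))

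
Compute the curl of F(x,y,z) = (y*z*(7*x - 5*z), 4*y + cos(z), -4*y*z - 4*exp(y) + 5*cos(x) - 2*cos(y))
(-4*z - 4*exp(y) + 2*sin(y) + sin(z), 7*x*y - 10*y*z + 5*sin(x), z*(-7*x + 5*z))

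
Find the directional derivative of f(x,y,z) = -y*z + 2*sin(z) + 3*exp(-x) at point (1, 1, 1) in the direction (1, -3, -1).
sqrt(11)*(-3 + 2*E*(2 - cos(1)))*exp(-1)/11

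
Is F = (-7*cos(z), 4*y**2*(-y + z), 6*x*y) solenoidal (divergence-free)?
No, ∇·F = 4*y*(-3*y + 2*z)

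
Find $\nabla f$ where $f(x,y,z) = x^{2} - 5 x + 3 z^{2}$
(2*x - 5, 0, 6*z)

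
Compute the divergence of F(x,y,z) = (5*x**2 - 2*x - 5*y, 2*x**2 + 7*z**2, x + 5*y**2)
10*x - 2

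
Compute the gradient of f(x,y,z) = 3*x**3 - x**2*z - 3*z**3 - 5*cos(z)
(x*(9*x - 2*z), 0, -x**2 - 9*z**2 + 5*sin(z))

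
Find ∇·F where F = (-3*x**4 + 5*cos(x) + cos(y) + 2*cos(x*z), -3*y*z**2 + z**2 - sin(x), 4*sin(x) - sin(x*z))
-12*x**3 - x*cos(x*z) - 3*z**2 - 2*z*sin(x*z) - 5*sin(x)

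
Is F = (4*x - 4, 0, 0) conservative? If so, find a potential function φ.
Yes, F is conservative. φ = 2*x*(x - 2)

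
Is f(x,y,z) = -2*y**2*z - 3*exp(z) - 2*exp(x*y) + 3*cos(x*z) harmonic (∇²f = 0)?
No, ∇²f = -2*x**2*exp(x*y) - 3*x**2*cos(x*z) - 2*y**2*exp(x*y) - 3*z**2*cos(x*z) - 4*z - 3*exp(z)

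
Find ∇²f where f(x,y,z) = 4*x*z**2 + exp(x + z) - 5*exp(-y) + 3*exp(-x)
8*x + 2*exp(x + z) - 5*exp(-y) + 3*exp(-x)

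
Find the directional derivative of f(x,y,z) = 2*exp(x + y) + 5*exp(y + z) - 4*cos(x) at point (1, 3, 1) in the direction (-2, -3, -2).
-sqrt(17)*(8*sin(1) + 35*exp(4))/17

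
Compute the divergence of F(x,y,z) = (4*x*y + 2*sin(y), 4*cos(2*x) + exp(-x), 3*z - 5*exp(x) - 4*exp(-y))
4*y + 3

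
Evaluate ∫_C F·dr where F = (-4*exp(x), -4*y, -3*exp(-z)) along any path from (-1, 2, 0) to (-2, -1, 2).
-exp(-2) + 4*exp(-1) + 3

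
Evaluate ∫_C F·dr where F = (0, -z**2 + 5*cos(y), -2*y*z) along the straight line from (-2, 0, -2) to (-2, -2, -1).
2 - 5*sin(2)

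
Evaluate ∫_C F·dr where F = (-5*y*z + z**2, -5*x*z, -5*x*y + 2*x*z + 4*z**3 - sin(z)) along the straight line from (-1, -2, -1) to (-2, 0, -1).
-11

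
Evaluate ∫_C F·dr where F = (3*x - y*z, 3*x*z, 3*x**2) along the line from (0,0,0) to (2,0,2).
14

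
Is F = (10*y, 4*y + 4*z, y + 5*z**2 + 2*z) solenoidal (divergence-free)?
No, ∇·F = 10*z + 6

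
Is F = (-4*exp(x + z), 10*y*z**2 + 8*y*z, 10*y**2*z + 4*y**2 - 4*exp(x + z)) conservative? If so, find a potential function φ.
Yes, F is conservative. φ = 5*y**2*z**2 + 4*y**2*z - 4*exp(x + z)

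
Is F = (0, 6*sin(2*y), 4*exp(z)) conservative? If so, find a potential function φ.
Yes, F is conservative. φ = 4*exp(z) - 3*cos(2*y)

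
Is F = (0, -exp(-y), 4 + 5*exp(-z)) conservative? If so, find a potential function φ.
Yes, F is conservative. φ = 4*z - 5*exp(-z) + exp(-y)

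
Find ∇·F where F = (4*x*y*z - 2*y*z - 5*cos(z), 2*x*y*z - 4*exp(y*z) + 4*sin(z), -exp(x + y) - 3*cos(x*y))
2*z*(x + 2*y - 2*exp(y*z))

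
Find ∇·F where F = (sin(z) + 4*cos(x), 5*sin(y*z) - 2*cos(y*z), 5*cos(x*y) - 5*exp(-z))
2*z*sin(y*z) + 5*z*cos(y*z) - 4*sin(x) + 5*exp(-z)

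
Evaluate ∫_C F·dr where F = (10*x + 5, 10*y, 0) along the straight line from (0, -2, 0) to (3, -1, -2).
45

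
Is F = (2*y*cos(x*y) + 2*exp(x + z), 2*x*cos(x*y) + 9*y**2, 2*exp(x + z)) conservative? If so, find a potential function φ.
Yes, F is conservative. φ = 3*y**3 + 2*exp(x + z) + 2*sin(x*y)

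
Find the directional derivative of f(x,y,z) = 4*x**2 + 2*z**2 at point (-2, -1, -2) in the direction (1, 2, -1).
-4*sqrt(6)/3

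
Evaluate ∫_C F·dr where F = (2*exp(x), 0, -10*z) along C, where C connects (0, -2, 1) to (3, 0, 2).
-17 + 2*exp(3)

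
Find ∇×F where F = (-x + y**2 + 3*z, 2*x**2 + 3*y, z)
(0, 3, 4*x - 2*y)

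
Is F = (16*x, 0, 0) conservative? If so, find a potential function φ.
Yes, F is conservative. φ = 8*x**2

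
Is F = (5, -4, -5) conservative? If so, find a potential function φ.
Yes, F is conservative. φ = 5*x - 4*y - 5*z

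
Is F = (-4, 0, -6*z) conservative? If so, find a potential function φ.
Yes, F is conservative. φ = -4*x - 3*z**2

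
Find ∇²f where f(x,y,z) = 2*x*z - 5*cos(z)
5*cos(z)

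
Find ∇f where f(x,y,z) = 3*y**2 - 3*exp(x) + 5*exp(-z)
(-3*exp(x), 6*y, -5*exp(-z))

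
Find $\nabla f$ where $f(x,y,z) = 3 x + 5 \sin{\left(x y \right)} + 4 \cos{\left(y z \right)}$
(5*y*cos(x*y) + 3, 5*x*cos(x*y) - 4*z*sin(y*z), -4*y*sin(y*z))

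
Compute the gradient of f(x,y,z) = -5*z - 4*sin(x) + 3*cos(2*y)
(-4*cos(x), -6*sin(2*y), -5)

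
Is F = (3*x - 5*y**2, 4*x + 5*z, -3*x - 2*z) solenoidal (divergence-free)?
No, ∇·F = 1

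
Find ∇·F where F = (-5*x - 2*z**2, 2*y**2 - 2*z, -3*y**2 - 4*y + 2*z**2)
4*y + 4*z - 5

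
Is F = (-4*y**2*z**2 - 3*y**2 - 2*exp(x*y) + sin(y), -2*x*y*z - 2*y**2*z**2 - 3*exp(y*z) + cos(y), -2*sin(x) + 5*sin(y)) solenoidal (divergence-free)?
No, ∇·F = -2*x*z - 4*y*z**2 - 2*y*exp(x*y) - 3*z*exp(y*z) - sin(y)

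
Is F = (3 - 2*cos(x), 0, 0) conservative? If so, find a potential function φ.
Yes, F is conservative. φ = 3*x - 2*sin(x)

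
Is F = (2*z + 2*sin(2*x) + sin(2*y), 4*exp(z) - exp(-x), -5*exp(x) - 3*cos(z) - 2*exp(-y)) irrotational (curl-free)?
No, ∇×F = (-4*exp(z) + 2*exp(-y), 5*exp(x) + 2, -2*cos(2*y) + exp(-x))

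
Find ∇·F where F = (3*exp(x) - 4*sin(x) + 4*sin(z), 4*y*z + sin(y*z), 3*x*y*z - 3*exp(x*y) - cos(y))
3*x*y + z*cos(y*z) + 4*z + 3*exp(x) - 4*cos(x)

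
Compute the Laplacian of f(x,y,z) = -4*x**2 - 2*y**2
-12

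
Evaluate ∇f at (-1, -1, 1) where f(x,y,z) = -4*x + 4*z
(-4, 0, 4)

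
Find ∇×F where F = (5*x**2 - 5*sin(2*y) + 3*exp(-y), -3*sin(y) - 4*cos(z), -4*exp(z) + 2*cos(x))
(-4*sin(z), 2*sin(x), 10*cos(2*y) + 3*exp(-y))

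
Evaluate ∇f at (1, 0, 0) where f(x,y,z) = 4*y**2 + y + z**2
(0, 1, 0)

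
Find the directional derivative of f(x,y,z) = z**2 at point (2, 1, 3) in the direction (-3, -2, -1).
-3*sqrt(14)/7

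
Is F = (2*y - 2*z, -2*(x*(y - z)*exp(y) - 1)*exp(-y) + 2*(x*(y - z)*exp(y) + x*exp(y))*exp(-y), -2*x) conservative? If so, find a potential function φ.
Yes, F is conservative. φ = 2*(x*(y - z)*exp(y) - 1)*exp(-y)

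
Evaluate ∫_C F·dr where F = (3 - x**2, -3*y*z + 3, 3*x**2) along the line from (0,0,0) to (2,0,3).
46/3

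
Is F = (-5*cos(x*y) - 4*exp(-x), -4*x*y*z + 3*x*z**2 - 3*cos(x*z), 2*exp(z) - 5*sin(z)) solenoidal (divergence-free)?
No, ∇·F = -4*x*z + 5*y*sin(x*y) + 2*exp(z) - 5*cos(z) + 4*exp(-x)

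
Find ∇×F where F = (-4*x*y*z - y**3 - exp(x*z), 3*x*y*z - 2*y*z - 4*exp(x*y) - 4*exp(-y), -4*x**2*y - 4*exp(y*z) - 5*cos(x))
(-4*x**2 - 3*x*y + 2*y - 4*z*exp(y*z), 4*x*y - x*exp(x*z) - 5*sin(x), 4*x*z + 3*y**2 + 3*y*z - 4*y*exp(x*y))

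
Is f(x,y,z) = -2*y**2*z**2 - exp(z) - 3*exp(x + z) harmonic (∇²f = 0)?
No, ∇²f = -4*y**2 - 4*z**2 - exp(z) - 6*exp(x + z)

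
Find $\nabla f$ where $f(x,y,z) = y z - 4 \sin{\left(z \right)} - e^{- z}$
(0, z, y - 4*cos(z) + exp(-z))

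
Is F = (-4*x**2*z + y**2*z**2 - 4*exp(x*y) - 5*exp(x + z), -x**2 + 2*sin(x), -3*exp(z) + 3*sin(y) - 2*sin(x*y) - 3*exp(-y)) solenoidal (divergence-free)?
No, ∇·F = -8*x*z - 4*y*exp(x*y) - 3*exp(z) - 5*exp(x + z)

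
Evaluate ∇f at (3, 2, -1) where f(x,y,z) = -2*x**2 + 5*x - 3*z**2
(-7, 0, 6)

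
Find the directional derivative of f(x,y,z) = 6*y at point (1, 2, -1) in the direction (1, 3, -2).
9*sqrt(14)/7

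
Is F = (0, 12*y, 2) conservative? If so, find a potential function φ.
Yes, F is conservative. φ = 6*y**2 + 2*z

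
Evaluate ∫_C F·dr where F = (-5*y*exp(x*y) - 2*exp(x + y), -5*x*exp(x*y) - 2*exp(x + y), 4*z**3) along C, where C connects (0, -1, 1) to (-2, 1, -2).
20 - 5*exp(-2)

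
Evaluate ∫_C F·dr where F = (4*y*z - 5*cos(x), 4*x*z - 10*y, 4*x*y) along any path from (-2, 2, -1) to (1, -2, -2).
-5*sin(2) - 5*sin(1)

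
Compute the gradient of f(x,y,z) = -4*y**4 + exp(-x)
(-exp(-x), -16*y**3, 0)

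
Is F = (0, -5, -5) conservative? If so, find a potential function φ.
Yes, F is conservative. φ = -5*y - 5*z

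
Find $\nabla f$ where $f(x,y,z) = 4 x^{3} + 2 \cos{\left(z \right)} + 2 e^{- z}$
(12*x**2, 0, -2*sin(z) - 2*exp(-z))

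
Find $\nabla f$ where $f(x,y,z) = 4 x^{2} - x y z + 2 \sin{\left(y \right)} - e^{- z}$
(8*x - y*z, -x*z + 2*cos(y), -x*y + exp(-z))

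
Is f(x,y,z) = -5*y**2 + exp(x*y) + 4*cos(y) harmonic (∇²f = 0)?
No, ∇²f = x**2*exp(x*y) + y**2*exp(x*y) - 4*cos(y) - 10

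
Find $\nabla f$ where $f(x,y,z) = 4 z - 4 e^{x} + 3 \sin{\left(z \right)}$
(-4*exp(x), 0, 3*cos(z) + 4)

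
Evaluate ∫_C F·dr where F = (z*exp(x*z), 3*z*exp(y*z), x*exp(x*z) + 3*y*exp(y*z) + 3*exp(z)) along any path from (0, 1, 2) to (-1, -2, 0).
6 - 6*exp(2)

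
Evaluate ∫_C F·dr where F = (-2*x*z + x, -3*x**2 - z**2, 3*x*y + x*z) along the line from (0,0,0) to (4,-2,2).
32/3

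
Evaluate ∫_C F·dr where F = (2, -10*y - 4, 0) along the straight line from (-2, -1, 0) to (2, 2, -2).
-19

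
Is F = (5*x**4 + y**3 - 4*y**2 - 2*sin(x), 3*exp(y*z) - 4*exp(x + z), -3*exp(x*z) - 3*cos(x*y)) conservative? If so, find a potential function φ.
No, ∇×F = (3*x*sin(x*y) - 3*y*exp(y*z) + 4*exp(x + z), -3*y*sin(x*y) + 3*z*exp(x*z), -3*y**2 + 8*y - 4*exp(x + z)) ≠ 0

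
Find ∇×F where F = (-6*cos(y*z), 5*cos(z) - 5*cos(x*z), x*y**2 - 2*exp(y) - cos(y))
(2*x*y - 5*x*sin(x*z) - 2*exp(y) + sin(y) + 5*sin(z), y*(-y + 6*sin(y*z)), z*(5*sin(x*z) - 6*sin(y*z)))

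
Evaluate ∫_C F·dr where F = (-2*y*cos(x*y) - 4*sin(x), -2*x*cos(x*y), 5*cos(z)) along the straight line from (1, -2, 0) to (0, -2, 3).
-4*cos(1) - 2*sin(2) + 5*sin(3) + 4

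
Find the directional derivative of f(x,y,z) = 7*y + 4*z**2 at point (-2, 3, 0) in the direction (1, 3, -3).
21*sqrt(19)/19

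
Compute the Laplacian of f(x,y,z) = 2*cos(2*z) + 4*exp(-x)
-8*cos(2*z) + 4*exp(-x)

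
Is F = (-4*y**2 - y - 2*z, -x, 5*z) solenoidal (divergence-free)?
No, ∇·F = 5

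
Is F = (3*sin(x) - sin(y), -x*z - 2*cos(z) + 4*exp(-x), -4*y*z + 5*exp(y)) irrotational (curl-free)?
No, ∇×F = (x - 4*z + 5*exp(y) - 2*sin(z), 0, -z + cos(y) - 4*exp(-x))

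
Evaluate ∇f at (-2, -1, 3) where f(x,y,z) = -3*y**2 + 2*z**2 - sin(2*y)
(0, 6 - 2*cos(2), 12)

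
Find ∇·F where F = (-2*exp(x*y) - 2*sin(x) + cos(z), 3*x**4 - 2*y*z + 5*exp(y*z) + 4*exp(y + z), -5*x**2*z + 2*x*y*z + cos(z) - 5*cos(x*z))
-5*x**2 + 2*x*y + 5*x*sin(x*z) - 2*y*exp(x*y) + 5*z*exp(y*z) - 2*z + 4*exp(y + z) - sin(z) - 2*cos(x)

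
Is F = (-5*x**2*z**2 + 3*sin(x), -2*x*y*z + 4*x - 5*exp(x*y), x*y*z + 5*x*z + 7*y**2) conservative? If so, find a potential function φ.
No, ∇×F = (2*x*y + x*z + 14*y, z*(-10*x**2 - y - 5), -2*y*z - 5*y*exp(x*y) + 4) ≠ 0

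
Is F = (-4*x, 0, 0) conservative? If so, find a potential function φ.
Yes, F is conservative. φ = -2*x**2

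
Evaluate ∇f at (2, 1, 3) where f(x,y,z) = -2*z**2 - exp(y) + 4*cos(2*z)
(0, -E, -12 - 8*sin(6))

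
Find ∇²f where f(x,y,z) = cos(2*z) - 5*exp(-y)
-4*cos(2*z) - 5*exp(-y)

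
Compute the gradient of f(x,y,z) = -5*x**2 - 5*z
(-10*x, 0, -5)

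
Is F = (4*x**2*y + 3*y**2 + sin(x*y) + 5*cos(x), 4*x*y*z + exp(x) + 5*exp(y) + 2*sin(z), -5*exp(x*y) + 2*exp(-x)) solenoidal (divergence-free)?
No, ∇·F = 8*x*y + 4*x*z + y*cos(x*y) + 5*exp(y) - 5*sin(x)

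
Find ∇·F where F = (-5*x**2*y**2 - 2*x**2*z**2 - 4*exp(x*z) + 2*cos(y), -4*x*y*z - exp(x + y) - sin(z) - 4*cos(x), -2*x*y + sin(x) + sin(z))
-10*x*y**2 - 4*x*z**2 - 4*x*z - 4*z*exp(x*z) - exp(x + y) + cos(z)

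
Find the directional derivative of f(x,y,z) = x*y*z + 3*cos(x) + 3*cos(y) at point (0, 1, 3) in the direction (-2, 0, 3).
-6*sqrt(13)/13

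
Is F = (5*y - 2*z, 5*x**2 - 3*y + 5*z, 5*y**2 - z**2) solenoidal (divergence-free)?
No, ∇·F = -2*z - 3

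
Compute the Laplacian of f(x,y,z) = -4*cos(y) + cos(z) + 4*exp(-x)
4*cos(y) - cos(z) + 4*exp(-x)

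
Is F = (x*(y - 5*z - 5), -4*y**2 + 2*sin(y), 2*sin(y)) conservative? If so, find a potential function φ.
No, ∇×F = (2*cos(y), -5*x, -x) ≠ 0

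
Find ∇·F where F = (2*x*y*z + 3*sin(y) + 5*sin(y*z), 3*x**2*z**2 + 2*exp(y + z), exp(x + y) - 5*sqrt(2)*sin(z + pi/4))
2*y*z + 2*exp(y + z) - 5*sqrt(2)*cos(z + pi/4)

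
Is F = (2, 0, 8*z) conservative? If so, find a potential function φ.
Yes, F is conservative. φ = 2*x + 4*z**2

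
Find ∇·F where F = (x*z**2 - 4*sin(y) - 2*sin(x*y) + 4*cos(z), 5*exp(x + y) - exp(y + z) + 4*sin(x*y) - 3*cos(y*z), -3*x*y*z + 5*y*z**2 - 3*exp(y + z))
-3*x*y + 4*x*cos(x*y) + 10*y*z - 2*y*cos(x*y) + z**2 + 3*z*sin(y*z) + 5*exp(x + y) - 4*exp(y + z)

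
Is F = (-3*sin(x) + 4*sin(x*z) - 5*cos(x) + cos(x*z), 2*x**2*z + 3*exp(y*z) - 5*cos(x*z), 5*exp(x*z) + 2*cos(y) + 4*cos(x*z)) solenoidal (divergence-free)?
No, ∇·F = 5*x*exp(x*z) - 4*x*sin(x*z) + 3*z*exp(y*z) - z*sin(x*z) + 4*z*cos(x*z) + 5*sin(x) - 3*cos(x)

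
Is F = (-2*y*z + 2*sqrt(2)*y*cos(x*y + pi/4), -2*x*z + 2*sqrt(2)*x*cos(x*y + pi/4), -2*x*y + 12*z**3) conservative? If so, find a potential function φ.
Yes, F is conservative. φ = -2*x*y*z + 3*z**4 + 2*sqrt(2)*sin(x*y + pi/4)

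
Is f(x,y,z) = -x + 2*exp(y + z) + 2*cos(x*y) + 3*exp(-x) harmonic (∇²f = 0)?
No, ∇²f = (2*(-x**2*cos(x*y) - y**2*cos(x*y) + 2*exp(y + z))*exp(x) + 3)*exp(-x)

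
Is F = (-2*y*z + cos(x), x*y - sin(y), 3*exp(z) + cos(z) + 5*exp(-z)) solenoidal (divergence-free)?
No, ∇·F = x + 3*exp(z) - sin(x) - sin(z) - cos(y) - 5*exp(-z)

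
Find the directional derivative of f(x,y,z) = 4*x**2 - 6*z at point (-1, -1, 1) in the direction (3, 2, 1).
-15*sqrt(14)/7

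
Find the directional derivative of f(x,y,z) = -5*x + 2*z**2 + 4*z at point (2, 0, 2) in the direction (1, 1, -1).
-17*sqrt(3)/3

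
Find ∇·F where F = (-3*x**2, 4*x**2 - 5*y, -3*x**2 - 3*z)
-6*x - 8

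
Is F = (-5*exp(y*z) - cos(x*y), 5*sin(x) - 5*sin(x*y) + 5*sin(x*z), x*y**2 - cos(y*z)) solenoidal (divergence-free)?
No, ∇·F = -5*x*cos(x*y) + y*sin(x*y) + y*sin(y*z)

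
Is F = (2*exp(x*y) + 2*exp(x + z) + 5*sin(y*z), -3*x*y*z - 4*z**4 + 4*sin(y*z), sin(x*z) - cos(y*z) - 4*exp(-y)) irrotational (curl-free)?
No, ∇×F = (3*x*y - 4*y*cos(y*z) + 16*z**3 + z*sin(y*z) + 4*exp(-y), 5*y*cos(y*z) - z*cos(x*z) + 2*exp(x + z), -2*x*exp(x*y) - 3*y*z - 5*z*cos(y*z))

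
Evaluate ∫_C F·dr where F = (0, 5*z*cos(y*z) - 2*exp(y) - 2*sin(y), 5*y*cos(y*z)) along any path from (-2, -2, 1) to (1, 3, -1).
-2*exp(3) + 2*cos(3) - 5*sin(3) + 2*exp(-2) - 2*cos(2) + 5*sin(2)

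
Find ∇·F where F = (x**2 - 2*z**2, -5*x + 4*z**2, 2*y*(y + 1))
2*x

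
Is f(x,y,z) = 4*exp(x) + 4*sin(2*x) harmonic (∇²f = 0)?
No, ∇²f = 4*exp(x) - 16*sin(2*x)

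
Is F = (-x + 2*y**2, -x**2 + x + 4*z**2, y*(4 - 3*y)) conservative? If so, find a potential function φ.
No, ∇×F = (-6*y - 8*z + 4, 0, -2*x - 4*y + 1) ≠ 0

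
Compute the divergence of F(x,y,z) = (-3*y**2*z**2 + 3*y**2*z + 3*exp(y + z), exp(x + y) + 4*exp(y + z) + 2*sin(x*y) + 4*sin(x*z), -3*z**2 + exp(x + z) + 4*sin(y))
2*x*cos(x*y) - 6*z + exp(x + y) + exp(x + z) + 4*exp(y + z)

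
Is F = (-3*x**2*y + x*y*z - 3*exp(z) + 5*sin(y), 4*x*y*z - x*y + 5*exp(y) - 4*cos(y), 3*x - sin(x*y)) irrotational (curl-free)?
No, ∇×F = (-x*(4*y + cos(x*y)), x*y + y*cos(x*y) - 3*exp(z) - 3, 3*x**2 - x*z + 4*y*z - y - 5*cos(y))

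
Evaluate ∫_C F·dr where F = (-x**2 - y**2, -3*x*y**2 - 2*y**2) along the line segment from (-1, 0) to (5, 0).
-42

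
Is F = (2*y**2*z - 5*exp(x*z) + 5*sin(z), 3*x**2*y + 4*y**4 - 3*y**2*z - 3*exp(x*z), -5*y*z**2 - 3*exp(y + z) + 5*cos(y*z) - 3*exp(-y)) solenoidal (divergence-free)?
No, ∇·F = 3*x**2 + 16*y**3 - 16*y*z - 5*y*sin(y*z) - 5*z*exp(x*z) - 3*exp(y + z)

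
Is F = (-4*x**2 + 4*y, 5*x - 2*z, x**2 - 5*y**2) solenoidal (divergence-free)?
No, ∇·F = -8*x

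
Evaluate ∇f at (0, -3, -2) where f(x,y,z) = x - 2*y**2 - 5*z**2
(1, 12, 20)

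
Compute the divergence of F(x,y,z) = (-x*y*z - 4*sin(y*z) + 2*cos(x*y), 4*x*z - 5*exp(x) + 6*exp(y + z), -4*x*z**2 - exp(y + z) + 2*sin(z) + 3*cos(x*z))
-8*x*z - 3*x*sin(x*z) - y*z - 2*y*sin(x*y) + 5*exp(y + z) + 2*cos(z)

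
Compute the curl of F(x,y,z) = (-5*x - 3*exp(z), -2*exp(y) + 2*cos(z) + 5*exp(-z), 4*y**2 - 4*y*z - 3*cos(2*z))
(8*y - 4*z + 2*sin(z) + 5*exp(-z), -3*exp(z), 0)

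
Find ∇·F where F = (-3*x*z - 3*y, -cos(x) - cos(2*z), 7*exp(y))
-3*z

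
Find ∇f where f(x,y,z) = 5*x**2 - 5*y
(10*x, -5, 0)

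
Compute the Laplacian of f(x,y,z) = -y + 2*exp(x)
2*exp(x)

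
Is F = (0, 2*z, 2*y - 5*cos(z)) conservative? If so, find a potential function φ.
Yes, F is conservative. φ = 2*y*z - 5*sin(z)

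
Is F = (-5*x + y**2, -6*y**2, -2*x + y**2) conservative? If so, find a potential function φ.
No, ∇×F = (2*y, 2, -2*y) ≠ 0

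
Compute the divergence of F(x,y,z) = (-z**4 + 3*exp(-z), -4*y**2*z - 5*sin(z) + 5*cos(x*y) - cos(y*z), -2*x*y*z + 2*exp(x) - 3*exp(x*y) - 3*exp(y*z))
-2*x*y - 5*x*sin(x*y) - 8*y*z - 3*y*exp(y*z) + z*sin(y*z)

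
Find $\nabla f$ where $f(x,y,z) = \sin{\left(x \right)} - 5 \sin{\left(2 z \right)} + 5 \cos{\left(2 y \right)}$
(cos(x), -10*sin(2*y), -10*cos(2*z))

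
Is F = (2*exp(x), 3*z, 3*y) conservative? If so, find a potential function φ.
Yes, F is conservative. φ = 3*y*z + 2*exp(x)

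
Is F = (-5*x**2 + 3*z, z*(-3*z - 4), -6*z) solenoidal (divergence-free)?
No, ∇·F = -10*x - 6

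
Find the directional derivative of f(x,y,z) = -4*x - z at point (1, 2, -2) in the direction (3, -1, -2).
-5*sqrt(14)/7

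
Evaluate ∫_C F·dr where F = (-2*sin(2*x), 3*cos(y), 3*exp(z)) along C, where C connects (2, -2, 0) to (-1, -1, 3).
-3 - 3*sin(1) + cos(2) - cos(4) + 3*sin(2) + 3*exp(3)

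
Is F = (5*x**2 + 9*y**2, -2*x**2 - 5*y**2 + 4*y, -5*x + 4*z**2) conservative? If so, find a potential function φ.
No, ∇×F = (0, 5, -4*x - 18*y) ≠ 0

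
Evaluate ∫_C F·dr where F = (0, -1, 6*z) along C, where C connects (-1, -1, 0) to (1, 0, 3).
26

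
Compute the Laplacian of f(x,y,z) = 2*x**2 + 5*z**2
14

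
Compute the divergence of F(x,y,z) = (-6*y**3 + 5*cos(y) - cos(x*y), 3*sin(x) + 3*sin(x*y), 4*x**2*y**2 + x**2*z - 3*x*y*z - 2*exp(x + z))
x**2 - 3*x*y + 3*x*cos(x*y) + y*sin(x*y) - 2*exp(x + z)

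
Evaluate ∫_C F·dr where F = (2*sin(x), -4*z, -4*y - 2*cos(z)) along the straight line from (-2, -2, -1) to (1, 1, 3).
-4 - 2*sqrt(2)*sin(pi/4 + 1) + 2*cos(2) - 2*sin(3)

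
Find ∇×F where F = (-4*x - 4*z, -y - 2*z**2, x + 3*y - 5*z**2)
(4*z + 3, -5, 0)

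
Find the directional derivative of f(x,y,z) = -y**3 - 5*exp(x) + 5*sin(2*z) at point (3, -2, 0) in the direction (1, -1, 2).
sqrt(6)*(32 - 5*exp(3))/6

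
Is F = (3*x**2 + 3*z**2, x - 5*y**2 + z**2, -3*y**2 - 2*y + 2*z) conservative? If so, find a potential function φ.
No, ∇×F = (-6*y - 2*z - 2, 6*z, 1) ≠ 0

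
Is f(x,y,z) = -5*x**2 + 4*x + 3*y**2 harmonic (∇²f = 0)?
No, ∇²f = -4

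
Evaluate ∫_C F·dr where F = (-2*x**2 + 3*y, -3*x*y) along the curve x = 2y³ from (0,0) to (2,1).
-61/30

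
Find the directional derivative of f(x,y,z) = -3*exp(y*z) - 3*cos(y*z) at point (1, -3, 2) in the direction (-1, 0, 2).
18*sqrt(5)*(exp(6)*sin(6) + 1)*exp(-6)/5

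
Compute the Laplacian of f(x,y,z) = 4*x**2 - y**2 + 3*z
6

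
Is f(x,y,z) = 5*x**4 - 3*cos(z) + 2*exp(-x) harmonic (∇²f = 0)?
No, ∇²f = 60*x**2 + 3*cos(z) + 2*exp(-x)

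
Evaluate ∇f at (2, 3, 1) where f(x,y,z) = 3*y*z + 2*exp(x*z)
(2*exp(2), 3, 9 + 4*exp(2))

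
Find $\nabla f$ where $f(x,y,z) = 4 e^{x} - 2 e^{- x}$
(4*exp(x) + 2*exp(-x), 0, 0)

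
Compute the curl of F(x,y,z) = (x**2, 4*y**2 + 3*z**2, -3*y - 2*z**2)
(-6*z - 3, 0, 0)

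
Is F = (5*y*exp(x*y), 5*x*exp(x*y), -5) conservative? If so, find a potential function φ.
Yes, F is conservative. φ = -5*z + 5*exp(x*y)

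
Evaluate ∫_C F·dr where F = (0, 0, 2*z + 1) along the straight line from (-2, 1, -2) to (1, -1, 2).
4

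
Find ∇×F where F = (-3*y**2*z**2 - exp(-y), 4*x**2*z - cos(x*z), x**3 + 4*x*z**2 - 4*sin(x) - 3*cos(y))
(-4*x**2 - x*sin(x*z) + 3*sin(y), -3*x**2 - 6*y**2*z - 4*z**2 + 4*cos(x), (z*(8*x + 6*y*z + sin(x*z))*exp(y) - 1)*exp(-y))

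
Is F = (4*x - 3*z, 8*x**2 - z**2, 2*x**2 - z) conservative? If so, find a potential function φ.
No, ∇×F = (2*z, -4*x - 3, 16*x) ≠ 0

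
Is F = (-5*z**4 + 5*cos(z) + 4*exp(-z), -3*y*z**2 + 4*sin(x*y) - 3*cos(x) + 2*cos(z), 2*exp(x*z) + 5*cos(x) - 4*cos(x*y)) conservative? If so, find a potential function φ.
No, ∇×F = (4*x*sin(x*y) + 6*y*z + 2*sin(z), -4*y*sin(x*y) - 20*z**3 - 2*z*exp(x*z) + 5*sin(x) - 5*sin(z) - 4*exp(-z), 4*y*cos(x*y) + 3*sin(x)) ≠ 0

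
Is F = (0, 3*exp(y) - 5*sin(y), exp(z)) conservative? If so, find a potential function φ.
Yes, F is conservative. φ = 3*exp(y) + exp(z) + 5*cos(y)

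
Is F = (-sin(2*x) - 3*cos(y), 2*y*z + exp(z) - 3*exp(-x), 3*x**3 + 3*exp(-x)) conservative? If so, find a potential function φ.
No, ∇×F = (-2*y - exp(z), -9*x**2 + 3*exp(-x), -3*sin(y) + 3*exp(-x)) ≠ 0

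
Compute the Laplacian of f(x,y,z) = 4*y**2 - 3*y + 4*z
8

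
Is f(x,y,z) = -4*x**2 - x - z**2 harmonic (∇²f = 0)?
No, ∇²f = -10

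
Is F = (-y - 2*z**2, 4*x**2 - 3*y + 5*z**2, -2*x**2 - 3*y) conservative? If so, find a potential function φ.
No, ∇×F = (-10*z - 3, 4*x - 4*z, 8*x + 1) ≠ 0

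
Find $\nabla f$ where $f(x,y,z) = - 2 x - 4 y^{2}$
(-2, -8*y, 0)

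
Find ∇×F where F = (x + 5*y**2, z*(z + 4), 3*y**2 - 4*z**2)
(6*y - 2*z - 4, 0, -10*y)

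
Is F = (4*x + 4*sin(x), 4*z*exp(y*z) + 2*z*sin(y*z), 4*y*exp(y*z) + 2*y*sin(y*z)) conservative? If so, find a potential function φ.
Yes, F is conservative. φ = 2*x**2 + 4*exp(y*z) - 4*cos(x) - 2*cos(y*z)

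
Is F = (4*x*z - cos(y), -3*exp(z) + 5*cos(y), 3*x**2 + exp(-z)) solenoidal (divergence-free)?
No, ∇·F = 4*z - 5*sin(y) - exp(-z)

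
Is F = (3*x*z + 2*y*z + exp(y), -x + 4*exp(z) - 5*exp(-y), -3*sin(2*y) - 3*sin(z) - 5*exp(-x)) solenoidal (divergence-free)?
No, ∇·F = 3*z - 3*cos(z) + 5*exp(-y)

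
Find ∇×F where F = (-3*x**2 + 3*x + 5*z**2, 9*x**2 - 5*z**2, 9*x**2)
(10*z, -18*x + 10*z, 18*x)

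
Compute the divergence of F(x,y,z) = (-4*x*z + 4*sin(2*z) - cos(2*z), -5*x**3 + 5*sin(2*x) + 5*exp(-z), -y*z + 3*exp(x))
-y - 4*z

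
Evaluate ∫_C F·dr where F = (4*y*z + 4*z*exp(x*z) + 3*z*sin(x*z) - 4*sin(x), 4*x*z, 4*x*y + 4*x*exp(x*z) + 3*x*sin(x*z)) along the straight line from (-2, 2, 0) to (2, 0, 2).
-1 - 3*cos(4) + 4*exp(4)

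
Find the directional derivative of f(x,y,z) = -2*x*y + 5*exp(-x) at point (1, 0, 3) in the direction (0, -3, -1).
3*sqrt(10)/5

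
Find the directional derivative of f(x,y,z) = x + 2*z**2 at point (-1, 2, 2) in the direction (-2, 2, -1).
-10/3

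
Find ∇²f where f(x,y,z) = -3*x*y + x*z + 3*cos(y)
-3*cos(y)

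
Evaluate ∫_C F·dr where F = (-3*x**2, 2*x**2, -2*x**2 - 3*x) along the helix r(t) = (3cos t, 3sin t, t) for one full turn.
-18*pi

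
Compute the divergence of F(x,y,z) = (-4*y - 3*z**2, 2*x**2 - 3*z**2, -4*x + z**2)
2*z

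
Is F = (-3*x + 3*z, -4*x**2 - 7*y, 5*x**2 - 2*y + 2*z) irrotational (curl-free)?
No, ∇×F = (-2, 3 - 10*x, -8*x)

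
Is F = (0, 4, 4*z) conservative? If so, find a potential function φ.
Yes, F is conservative. φ = 4*y + 2*z**2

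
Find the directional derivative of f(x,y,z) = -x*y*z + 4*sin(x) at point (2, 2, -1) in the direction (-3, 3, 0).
-2*sqrt(2)*cos(2)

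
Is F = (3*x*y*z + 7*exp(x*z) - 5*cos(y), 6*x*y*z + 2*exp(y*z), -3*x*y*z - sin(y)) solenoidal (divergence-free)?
No, ∇·F = -3*x*y + 6*x*z + 3*y*z + 7*z*exp(x*z) + 2*z*exp(y*z)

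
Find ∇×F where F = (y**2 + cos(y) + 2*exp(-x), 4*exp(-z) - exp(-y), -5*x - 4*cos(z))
(4*exp(-z), 5, -2*y + sin(y))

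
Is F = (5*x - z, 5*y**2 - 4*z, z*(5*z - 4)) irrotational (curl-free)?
No, ∇×F = (4, -1, 0)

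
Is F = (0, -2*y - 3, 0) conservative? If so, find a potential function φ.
Yes, F is conservative. φ = y*(-y - 3)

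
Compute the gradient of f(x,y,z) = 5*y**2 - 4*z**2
(0, 10*y, -8*z)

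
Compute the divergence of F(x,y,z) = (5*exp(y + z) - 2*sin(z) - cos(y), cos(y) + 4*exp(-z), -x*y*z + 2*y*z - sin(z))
-x*y + 2*y - sin(y) - cos(z)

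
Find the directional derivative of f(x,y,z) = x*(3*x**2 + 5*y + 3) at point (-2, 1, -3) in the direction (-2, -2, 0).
-17*sqrt(2)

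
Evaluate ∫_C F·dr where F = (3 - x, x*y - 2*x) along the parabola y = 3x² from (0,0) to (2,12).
436/5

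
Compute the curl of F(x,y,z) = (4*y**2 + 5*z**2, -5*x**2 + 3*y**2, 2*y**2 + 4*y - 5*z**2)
(4*y + 4, 10*z, -10*x - 8*y)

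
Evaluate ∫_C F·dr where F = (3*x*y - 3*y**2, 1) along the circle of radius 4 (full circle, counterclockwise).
0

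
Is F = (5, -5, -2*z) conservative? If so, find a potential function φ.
Yes, F is conservative. φ = 5*x - 5*y - z**2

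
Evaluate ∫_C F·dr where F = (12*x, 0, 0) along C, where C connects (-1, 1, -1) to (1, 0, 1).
0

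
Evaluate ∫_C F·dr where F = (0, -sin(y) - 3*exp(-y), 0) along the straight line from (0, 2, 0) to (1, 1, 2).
-3*exp(-2) - cos(2) + cos(1) + 3*exp(-1)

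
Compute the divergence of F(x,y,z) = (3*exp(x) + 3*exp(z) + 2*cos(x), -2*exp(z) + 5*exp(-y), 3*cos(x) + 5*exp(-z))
3*exp(x) - 2*sin(x) - 5*exp(-z) - 5*exp(-y)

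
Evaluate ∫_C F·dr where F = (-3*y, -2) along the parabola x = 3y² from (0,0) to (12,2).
-52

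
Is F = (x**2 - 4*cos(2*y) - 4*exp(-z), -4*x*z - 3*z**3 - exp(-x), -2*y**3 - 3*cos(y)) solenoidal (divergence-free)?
No, ∇·F = 2*x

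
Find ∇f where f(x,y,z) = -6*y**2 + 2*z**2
(0, -12*y, 4*z)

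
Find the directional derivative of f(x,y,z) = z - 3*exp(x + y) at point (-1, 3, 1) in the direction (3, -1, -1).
sqrt(11)*(-6*exp(2) - 1)/11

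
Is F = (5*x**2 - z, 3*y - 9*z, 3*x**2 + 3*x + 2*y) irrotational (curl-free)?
No, ∇×F = (11, -6*x - 4, 0)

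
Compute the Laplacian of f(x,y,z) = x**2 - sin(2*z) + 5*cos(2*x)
4*sin(2*z) - 20*cos(2*x) + 2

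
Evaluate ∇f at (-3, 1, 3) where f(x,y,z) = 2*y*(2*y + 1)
(0, 10, 0)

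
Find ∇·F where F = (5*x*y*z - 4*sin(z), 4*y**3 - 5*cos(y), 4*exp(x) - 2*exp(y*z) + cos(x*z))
-x*sin(x*z) + 12*y**2 + 5*y*z - 2*y*exp(y*z) + 5*sin(y)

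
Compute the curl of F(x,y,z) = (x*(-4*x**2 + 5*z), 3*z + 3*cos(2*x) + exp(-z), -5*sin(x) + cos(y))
(-sin(y) - 3 + exp(-z), 5*x + 5*cos(x), -6*sin(2*x))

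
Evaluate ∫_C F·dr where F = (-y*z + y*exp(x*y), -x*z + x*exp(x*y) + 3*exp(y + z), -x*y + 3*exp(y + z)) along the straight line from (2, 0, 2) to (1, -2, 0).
-7*sinh(2) - 1 + cosh(2)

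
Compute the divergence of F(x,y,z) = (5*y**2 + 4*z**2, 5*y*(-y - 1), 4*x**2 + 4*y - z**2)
-10*y - 2*z - 5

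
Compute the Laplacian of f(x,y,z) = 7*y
0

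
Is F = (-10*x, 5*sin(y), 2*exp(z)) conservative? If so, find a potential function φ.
Yes, F is conservative. φ = -5*x**2 + 2*exp(z) - 5*cos(y)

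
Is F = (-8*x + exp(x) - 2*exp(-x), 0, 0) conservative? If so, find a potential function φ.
Yes, F is conservative. φ = -4*x**2 + exp(x) + 2*exp(-x)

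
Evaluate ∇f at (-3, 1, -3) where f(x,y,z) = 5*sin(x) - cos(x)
(5*cos(3) - sin(3), 0, 0)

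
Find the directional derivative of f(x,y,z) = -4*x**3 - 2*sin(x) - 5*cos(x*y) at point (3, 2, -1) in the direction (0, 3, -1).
9*sqrt(10)*sin(6)/2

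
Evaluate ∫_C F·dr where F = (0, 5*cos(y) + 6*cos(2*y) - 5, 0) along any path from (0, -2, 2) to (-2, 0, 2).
-10 + 3*sin(4) + 5*sin(2)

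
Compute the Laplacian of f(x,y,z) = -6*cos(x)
6*cos(x)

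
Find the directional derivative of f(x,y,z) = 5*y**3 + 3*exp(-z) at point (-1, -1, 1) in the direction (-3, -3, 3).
sqrt(3)*(-5*E - 1)*exp(-1)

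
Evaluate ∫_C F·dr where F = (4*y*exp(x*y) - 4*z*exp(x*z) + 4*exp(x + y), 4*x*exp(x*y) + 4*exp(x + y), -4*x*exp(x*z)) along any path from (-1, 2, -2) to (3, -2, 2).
4*((1 - exp(4))*exp(8) - exp(4) + 1)*exp(-6)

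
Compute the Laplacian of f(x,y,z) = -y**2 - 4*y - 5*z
-2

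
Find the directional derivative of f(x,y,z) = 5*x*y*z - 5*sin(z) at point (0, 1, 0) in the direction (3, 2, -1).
5*sqrt(14)/14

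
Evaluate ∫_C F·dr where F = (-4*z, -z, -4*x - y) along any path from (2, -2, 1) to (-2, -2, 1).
16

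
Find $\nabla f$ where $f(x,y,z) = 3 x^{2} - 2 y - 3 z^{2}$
(6*x, -2, -6*z)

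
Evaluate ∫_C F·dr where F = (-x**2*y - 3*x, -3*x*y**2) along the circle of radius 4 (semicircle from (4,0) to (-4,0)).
-64*pi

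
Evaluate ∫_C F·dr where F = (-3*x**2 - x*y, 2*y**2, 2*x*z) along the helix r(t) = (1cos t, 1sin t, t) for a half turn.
-2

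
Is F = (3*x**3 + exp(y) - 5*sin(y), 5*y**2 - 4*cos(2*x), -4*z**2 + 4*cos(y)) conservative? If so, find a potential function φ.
No, ∇×F = (-4*sin(y), 0, -exp(y) + 8*sin(2*x) + 5*cos(y)) ≠ 0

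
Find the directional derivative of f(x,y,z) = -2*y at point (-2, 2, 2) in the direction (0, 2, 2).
-sqrt(2)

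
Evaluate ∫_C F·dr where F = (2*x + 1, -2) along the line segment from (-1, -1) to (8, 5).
60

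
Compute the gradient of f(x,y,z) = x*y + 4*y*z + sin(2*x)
(y + 2*cos(2*x), x + 4*z, 4*y)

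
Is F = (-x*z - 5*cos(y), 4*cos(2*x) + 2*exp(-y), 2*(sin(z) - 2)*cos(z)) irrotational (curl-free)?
No, ∇×F = (0, -x, -8*sin(2*x) - 5*sin(y))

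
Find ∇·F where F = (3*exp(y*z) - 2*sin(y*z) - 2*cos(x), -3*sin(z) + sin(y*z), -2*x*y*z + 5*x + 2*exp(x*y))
-2*x*y + z*cos(y*z) + 2*sin(x)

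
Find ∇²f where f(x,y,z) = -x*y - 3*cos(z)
3*cos(z)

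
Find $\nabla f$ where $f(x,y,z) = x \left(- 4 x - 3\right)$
(-8*x - 3, 0, 0)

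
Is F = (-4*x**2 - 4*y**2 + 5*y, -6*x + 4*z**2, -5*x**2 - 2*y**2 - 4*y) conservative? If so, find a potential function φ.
No, ∇×F = (-4*y - 8*z - 4, 10*x, 8*y - 11) ≠ 0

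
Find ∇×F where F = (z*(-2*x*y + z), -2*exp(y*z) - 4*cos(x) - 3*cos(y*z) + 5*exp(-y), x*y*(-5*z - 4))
(-x*(5*z + 4) + 2*y*exp(y*z) - 3*y*sin(y*z), -2*x*y + y*(5*z + 4) + 2*z, 2*x*z + 4*sin(x))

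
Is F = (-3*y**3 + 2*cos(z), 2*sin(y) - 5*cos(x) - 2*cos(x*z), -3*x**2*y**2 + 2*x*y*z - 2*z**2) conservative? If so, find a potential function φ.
No, ∇×F = (2*x*(-3*x*y + z - sin(x*z)), 6*x*y**2 - 2*y*z - 2*sin(z), 9*y**2 + 2*z*sin(x*z) + 5*sin(x)) ≠ 0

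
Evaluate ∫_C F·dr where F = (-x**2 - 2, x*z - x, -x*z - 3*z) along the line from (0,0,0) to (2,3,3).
-139/6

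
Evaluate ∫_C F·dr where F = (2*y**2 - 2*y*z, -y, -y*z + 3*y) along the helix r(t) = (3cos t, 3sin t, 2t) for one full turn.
12*pi*(2 + 3*pi)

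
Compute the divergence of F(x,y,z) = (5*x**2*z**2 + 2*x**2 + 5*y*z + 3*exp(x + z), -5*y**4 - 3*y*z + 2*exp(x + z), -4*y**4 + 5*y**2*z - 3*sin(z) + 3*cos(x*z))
10*x*z**2 - 3*x*sin(x*z) + 4*x - 20*y**3 + 5*y**2 - 3*z + 3*exp(x + z) - 3*cos(z)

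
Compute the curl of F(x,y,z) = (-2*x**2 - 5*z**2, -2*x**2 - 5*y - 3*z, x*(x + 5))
(3, -2*x - 10*z - 5, -4*x)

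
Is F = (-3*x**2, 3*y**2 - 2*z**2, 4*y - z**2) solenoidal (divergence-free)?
No, ∇·F = -6*x + 6*y - 2*z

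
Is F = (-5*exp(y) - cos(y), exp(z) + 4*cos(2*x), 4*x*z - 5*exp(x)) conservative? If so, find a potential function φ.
No, ∇×F = (-exp(z), -4*z + 5*exp(x), 5*exp(y) - 8*sin(2*x) - sin(y)) ≠ 0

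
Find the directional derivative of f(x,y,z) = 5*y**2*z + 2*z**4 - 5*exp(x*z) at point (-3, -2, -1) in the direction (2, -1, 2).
4/3 + 40*exp(3)/3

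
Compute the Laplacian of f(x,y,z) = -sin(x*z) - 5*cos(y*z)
x**2*sin(x*z) + 5*y**2*cos(y*z) + z**2*sin(x*z) + 5*z**2*cos(y*z)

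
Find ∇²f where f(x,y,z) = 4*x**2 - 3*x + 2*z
8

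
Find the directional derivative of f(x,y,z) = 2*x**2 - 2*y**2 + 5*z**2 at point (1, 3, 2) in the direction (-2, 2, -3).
-92*sqrt(17)/17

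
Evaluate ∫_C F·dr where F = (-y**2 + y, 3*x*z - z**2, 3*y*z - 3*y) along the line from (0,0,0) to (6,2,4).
166/3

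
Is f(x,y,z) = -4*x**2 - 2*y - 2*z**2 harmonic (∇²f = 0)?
No, ∇²f = -12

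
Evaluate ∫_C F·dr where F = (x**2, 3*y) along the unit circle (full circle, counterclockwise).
0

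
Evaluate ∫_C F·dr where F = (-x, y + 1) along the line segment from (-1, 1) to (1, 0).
-3/2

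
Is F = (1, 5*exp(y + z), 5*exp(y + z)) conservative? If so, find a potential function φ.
Yes, F is conservative. φ = x + 5*exp(y + z)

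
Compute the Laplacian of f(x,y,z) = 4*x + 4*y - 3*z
0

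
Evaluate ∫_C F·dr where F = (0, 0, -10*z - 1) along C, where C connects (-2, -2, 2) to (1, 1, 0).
22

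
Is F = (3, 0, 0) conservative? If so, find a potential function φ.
Yes, F is conservative. φ = 3*x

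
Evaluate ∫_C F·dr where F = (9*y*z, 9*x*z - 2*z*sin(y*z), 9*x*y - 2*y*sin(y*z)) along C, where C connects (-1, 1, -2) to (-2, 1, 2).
-54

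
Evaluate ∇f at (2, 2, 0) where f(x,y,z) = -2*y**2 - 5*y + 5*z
(0, -13, 5)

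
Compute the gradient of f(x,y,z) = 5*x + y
(5, 1, 0)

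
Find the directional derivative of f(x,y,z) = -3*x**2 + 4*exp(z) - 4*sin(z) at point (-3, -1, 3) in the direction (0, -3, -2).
8*sqrt(13)*(-exp(3) + cos(3))/13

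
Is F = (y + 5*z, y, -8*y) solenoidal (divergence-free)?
No, ∇·F = 1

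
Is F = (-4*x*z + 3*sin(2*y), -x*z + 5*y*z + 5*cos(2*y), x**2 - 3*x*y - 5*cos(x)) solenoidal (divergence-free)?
No, ∇·F = z - 10*sin(2*y)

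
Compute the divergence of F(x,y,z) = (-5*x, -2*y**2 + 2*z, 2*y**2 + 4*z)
-4*y - 1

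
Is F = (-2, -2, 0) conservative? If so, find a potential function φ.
Yes, F is conservative. φ = -2*x - 2*y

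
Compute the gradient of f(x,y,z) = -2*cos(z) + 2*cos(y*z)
(0, -2*z*sin(y*z), -2*y*sin(y*z) + 2*sin(z))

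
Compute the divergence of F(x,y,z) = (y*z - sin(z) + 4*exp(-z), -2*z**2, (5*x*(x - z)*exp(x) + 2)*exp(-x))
-5*x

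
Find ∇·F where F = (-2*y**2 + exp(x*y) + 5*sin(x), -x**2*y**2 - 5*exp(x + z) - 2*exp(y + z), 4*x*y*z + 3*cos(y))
-2*x**2*y + 4*x*y + y*exp(x*y) - 2*exp(y + z) + 5*cos(x)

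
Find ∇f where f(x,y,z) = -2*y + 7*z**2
(0, -2, 14*z)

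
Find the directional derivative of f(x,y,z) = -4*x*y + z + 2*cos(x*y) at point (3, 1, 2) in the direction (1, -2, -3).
sqrt(14)*(10*sin(3) + 17)/14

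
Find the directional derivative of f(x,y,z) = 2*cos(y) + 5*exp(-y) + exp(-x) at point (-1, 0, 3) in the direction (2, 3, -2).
sqrt(17)*(-15 - 2*E)/17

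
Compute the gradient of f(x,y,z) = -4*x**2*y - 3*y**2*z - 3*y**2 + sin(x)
(-8*x*y + cos(x), -4*x**2 - 6*y*z - 6*y, -3*y**2)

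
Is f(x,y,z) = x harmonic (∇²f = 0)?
Yes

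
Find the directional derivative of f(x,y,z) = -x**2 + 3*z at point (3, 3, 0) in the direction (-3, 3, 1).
21*sqrt(19)/19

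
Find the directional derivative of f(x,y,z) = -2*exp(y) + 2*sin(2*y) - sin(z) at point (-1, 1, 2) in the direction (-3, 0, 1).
-sqrt(10)*cos(2)/10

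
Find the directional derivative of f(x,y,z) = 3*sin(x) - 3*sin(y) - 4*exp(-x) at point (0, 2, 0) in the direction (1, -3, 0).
sqrt(10)*(9*cos(2) + 7)/10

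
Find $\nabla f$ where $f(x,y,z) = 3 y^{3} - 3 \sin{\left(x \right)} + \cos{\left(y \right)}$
(-3*cos(x), 9*y**2 - sin(y), 0)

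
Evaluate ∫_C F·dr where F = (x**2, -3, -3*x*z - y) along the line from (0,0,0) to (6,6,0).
54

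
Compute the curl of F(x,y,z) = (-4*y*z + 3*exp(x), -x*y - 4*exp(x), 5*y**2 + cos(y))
(10*y - sin(y), -4*y, -y + 4*z - 4*exp(x))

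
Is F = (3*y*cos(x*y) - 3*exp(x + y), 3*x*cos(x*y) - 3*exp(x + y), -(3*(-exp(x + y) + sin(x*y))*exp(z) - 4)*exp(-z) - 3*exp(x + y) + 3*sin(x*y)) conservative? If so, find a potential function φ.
Yes, F is conservative. φ = (3*(-exp(x + y) + sin(x*y))*exp(z) - 4)*exp(-z)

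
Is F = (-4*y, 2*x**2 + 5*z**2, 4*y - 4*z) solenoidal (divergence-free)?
No, ∇·F = -4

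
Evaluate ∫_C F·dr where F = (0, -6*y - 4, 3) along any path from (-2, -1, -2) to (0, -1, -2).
0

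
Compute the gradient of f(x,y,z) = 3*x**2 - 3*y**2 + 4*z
(6*x, -6*y, 4)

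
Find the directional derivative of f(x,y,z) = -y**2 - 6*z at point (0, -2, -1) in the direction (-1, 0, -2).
12*sqrt(5)/5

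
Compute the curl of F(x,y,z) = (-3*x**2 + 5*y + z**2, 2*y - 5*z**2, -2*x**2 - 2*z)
(10*z, 4*x + 2*z, -5)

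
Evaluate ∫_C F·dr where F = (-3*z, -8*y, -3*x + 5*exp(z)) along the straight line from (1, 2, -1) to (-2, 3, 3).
-5 - 5*exp(-1) + 5*exp(3)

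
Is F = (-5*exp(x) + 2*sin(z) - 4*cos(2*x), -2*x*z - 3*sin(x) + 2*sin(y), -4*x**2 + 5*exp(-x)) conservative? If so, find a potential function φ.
No, ∇×F = (2*x, 8*x + 2*cos(z) + 5*exp(-x), -2*z - 3*cos(x)) ≠ 0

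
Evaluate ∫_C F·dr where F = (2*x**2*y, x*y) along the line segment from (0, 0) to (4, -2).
-176/3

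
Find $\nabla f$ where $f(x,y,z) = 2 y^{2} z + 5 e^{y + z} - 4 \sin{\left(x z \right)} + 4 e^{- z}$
(-4*z*cos(x*z), 4*y*z + 5*exp(y + z), -4*x*cos(x*z) + 2*y**2 + 5*exp(y + z) - 4*exp(-z))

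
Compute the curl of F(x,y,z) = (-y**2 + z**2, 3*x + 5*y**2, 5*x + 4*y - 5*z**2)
(4, 2*z - 5, 2*y + 3)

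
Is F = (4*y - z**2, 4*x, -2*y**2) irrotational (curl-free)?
No, ∇×F = (-4*y, -2*z, 0)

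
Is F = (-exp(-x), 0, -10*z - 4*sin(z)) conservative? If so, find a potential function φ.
Yes, F is conservative. φ = -5*z**2 + 4*cos(z) + exp(-x)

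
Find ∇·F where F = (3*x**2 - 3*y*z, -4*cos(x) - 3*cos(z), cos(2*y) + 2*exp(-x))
6*x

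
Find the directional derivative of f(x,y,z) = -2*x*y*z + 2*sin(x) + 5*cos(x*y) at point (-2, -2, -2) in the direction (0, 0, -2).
8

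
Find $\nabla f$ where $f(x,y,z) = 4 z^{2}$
(0, 0, 8*z)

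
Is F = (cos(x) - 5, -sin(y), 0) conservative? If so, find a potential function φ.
Yes, F is conservative. φ = -5*x + sin(x) + cos(y)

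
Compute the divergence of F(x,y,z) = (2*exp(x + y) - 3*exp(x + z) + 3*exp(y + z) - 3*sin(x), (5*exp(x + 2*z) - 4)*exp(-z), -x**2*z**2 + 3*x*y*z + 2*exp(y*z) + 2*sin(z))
-2*x**2*z + 3*x*y + 2*y*exp(y*z) + 2*exp(x + y) - 3*exp(x + z) - 3*cos(x) + 2*cos(z)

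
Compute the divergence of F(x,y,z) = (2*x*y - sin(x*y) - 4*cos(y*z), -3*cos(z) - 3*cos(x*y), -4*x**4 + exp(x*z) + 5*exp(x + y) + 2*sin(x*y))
x*exp(x*z) + 3*x*sin(x*y) - y*cos(x*y) + 2*y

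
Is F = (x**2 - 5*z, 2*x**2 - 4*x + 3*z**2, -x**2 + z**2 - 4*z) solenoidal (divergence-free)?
No, ∇·F = 2*x + 2*z - 4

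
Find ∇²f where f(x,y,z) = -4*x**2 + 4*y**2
0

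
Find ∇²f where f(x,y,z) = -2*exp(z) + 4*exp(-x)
-2*exp(z) + 4*exp(-x)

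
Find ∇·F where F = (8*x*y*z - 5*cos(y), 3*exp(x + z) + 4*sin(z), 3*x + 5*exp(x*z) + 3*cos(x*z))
5*x*exp(x*z) - 3*x*sin(x*z) + 8*y*z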